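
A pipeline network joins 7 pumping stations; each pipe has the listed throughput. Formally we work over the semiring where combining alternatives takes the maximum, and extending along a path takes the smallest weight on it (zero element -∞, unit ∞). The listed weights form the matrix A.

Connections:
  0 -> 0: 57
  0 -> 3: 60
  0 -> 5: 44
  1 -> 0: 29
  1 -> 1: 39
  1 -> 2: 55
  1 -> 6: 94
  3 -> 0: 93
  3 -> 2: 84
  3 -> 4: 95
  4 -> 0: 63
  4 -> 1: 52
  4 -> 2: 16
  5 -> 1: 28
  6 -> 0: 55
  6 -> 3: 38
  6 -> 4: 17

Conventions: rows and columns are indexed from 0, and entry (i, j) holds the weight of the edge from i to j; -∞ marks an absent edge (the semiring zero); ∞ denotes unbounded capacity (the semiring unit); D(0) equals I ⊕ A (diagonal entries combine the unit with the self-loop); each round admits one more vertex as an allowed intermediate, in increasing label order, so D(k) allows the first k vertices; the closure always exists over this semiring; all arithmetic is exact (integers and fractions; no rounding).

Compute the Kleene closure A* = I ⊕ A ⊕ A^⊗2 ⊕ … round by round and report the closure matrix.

D(0):
  [∞, -∞, -∞, 60, -∞, 44, -∞]
  [29, ∞, 55, -∞, -∞, -∞, 94]
  [-∞, -∞, ∞, -∞, -∞, -∞, -∞]
  [93, -∞, 84, ∞, 95, -∞, -∞]
  [63, 52, 16, -∞, ∞, -∞, -∞]
  [-∞, 28, -∞, -∞, -∞, ∞, -∞]
  [55, -∞, -∞, 38, 17, -∞, ∞]
D(1):
  [∞, -∞, -∞, 60, -∞, 44, -∞]
  [29, ∞, 55, 29, -∞, 29, 94]
  [-∞, -∞, ∞, -∞, -∞, -∞, -∞]
  [93, -∞, 84, ∞, 95, 44, -∞]
  [63, 52, 16, 60, ∞, 44, -∞]
  [-∞, 28, -∞, -∞, -∞, ∞, -∞]
  [55, -∞, -∞, 55, 17, 44, ∞]
D(2):
  [∞, -∞, -∞, 60, -∞, 44, -∞]
  [29, ∞, 55, 29, -∞, 29, 94]
  [-∞, -∞, ∞, -∞, -∞, -∞, -∞]
  [93, -∞, 84, ∞, 95, 44, -∞]
  [63, 52, 52, 60, ∞, 44, 52]
  [28, 28, 28, 28, -∞, ∞, 28]
  [55, -∞, -∞, 55, 17, 44, ∞]
D(3):
  [∞, -∞, -∞, 60, -∞, 44, -∞]
  [29, ∞, 55, 29, -∞, 29, 94]
  [-∞, -∞, ∞, -∞, -∞, -∞, -∞]
  [93, -∞, 84, ∞, 95, 44, -∞]
  [63, 52, 52, 60, ∞, 44, 52]
  [28, 28, 28, 28, -∞, ∞, 28]
  [55, -∞, -∞, 55, 17, 44, ∞]
D(4):
  [∞, -∞, 60, 60, 60, 44, -∞]
  [29, ∞, 55, 29, 29, 29, 94]
  [-∞, -∞, ∞, -∞, -∞, -∞, -∞]
  [93, -∞, 84, ∞, 95, 44, -∞]
  [63, 52, 60, 60, ∞, 44, 52]
  [28, 28, 28, 28, 28, ∞, 28]
  [55, -∞, 55, 55, 55, 44, ∞]
D(5):
  [∞, 52, 60, 60, 60, 44, 52]
  [29, ∞, 55, 29, 29, 29, 94]
  [-∞, -∞, ∞, -∞, -∞, -∞, -∞]
  [93, 52, 84, ∞, 95, 44, 52]
  [63, 52, 60, 60, ∞, 44, 52]
  [28, 28, 28, 28, 28, ∞, 28]
  [55, 52, 55, 55, 55, 44, ∞]
D(6):
  [∞, 52, 60, 60, 60, 44, 52]
  [29, ∞, 55, 29, 29, 29, 94]
  [-∞, -∞, ∞, -∞, -∞, -∞, -∞]
  [93, 52, 84, ∞, 95, 44, 52]
  [63, 52, 60, 60, ∞, 44, 52]
  [28, 28, 28, 28, 28, ∞, 28]
  [55, 52, 55, 55, 55, 44, ∞]
D(7):
  [∞, 52, 60, 60, 60, 44, 52]
  [55, ∞, 55, 55, 55, 44, 94]
  [-∞, -∞, ∞, -∞, -∞, -∞, -∞]
  [93, 52, 84, ∞, 95, 44, 52]
  [63, 52, 60, 60, ∞, 44, 52]
  [28, 28, 28, 28, 28, ∞, 28]
  [55, 52, 55, 55, 55, 44, ∞]
Answer: A* = [[∞, 52, 60, 60, 60, 44, 52], [55, ∞, 55, 55, 55, 44, 94], [-∞, -∞, ∞, -∞, -∞, -∞, -∞], [93, 52, 84, ∞, 95, 44, 52], [63, 52, 60, 60, ∞, 44, 52], [28, 28, 28, 28, 28, ∞, 28], [55, 52, 55, 55, 55, 44, ∞]]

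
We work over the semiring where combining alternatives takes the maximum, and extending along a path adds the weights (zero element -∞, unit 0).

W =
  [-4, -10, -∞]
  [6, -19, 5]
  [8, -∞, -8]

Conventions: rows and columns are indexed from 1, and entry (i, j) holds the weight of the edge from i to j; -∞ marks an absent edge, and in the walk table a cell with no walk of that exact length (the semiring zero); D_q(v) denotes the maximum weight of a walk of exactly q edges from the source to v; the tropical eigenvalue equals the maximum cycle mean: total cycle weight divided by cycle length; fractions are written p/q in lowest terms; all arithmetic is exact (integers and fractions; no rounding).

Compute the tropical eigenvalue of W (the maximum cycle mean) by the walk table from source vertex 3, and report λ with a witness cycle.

q=0: [-∞, -∞, 0]
q=1: [8, -∞, -8]
q=2: [4, -2, -16]
q=3: [4, -6, 3]
Optimal cycle mean attained by: cycle 1->2->3->1, total (-10) + 5 + 8, length 3.
Answer: λ = 1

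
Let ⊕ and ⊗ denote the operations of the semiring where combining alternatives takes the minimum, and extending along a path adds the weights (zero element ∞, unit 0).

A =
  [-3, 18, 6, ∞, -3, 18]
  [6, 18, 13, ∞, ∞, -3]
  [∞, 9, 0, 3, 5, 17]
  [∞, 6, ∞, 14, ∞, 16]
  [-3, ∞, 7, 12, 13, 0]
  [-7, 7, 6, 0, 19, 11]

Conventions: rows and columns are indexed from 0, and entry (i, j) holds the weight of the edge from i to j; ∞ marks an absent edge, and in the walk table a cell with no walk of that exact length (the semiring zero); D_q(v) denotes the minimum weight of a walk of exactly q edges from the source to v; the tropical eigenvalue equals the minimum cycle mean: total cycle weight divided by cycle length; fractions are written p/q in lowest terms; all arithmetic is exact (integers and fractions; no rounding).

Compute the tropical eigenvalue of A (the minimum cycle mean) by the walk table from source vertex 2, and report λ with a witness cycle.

q=0: [∞, ∞, 0, ∞, ∞, ∞]
q=1: [∞, 9, 0, 3, 5, 17]
q=2: [2, 9, 0, 3, 5, 5]
q=3: [-2, 9, 0, 3, -1, 5]
q=4: [-5, 9, 0, 3, -5, -1]
q=5: [-8, 6, 0, -1, -8, -5]
q=6: [-12, 2, -2, -5, -11, -8]
Optimal cycle mean attained by: cycle 0->4->5->0, total (-3) + 0 + (-7), length 3.
Answer: λ = -10/3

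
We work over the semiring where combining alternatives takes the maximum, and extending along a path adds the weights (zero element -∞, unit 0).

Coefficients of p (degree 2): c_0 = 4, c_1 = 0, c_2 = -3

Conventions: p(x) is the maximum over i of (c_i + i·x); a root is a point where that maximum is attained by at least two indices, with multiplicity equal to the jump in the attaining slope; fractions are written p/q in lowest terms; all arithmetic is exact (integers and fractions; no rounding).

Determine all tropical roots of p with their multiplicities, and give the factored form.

hull edge (i=0, c=4) to (i=2, c=-3): slope -7/2, span 2
Factored form: p(x) = -3 ⊗ (x ⊕ 7/2) ⊗ (x ⊕ 7/2)
Answer: roots = 7/2 (mult 2)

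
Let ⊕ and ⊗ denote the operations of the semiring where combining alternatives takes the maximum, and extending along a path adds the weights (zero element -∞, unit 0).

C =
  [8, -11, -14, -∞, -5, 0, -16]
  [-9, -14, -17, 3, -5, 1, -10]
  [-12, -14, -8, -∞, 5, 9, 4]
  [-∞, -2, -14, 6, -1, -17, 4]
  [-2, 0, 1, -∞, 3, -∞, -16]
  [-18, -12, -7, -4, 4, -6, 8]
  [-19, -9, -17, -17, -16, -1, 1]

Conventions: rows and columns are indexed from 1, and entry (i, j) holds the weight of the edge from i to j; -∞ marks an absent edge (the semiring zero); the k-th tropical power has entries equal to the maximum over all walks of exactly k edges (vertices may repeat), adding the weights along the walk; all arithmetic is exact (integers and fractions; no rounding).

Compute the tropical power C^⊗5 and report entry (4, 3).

C^⊗2:
  [16, -3, -4, -4, 4, 8, 8]
  [-1, 1, -4, 9, 5, -5, 9]
  [3, 5, 6, 5, 13, 3, 17]
  [-3, 4, 0, 12, 5, 3, 10]
  [6, 3, 4, 3, 6, 10, 5]
  [2, 4, 5, 2, 7, 7, 9]
  [-11, -8, -8, -5, 3, 0, 7]
C^⊗3:
  [24, 5, 5, 4, 12, 16, 16]
  [7, 7, 6, 15, 8, 8, 13]
  [11, 13, 14, 11, 16, 16, 18]
  [5, 10, 6, 18, 11, 9, 16]
  [14, 6, 7, 9, 14, 13, 18]
  [10, 7, 8, 8, 11, 14, 15]
  [1, 3, 4, 1, 6, 6, 8]
C^⊗4:
  [32, 13, 13, 12, 20, 24, 24]
  [15, 13, 9, 21, 14, 15, 19]
  [19, 16, 17, 17, 20, 23, 24]
  [13, 16, 12, 24, 17, 15, 22]
  [22, 14, 15, 15, 17, 17, 21]
  [18, 11, 12, 14, 18, 17, 22]
  [9, 6, 7, 7, 10, 13, 14]
C^⊗5:
  [40, 21, 21, 20, 28, 32, 32]
  [23, 19, 15, 27, 20, 18, 25]
  [27, 20, 21, 23, 27, 26, 31]
  [21, 22, 18, 30, 23, 21, 28]
  [30, 17, 18, 21, 21, 24, 25]
  [26, 18, 19, 20, 21, 21, 25]
  [17, 10, 11, 13, 17, 16, 21]
Key observation: the optimum is the walk 4->4->4->4->5->3, with weight 6 + 6 + 6 + (-1) + 1 = 18.
Optimal value attained by: walk 4->4->4->4->5->3.
Answer: (C^⊗5)[4][3] = 18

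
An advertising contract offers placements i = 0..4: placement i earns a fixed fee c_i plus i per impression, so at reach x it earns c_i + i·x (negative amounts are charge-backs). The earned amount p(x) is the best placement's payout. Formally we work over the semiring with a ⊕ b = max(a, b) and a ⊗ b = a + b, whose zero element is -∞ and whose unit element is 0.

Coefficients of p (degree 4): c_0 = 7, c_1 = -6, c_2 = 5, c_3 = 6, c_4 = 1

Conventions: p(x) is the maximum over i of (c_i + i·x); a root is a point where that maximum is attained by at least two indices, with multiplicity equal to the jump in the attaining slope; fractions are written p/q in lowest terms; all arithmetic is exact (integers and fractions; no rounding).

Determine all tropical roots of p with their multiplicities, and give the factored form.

hull edge (i=0, c=7) to (i=3, c=6): slope -1/3, span 3
hull edge (i=3, c=6) to (i=4, c=1): slope -5, span 1
Factored form: p(x) = 1 ⊗ (x ⊕ 1/3) ⊗ (x ⊕ 1/3) ⊗ (x ⊕ 1/3) ⊗ (x ⊕ 5)
Answer: roots = 1/3 (mult 3), 5 (mult 1)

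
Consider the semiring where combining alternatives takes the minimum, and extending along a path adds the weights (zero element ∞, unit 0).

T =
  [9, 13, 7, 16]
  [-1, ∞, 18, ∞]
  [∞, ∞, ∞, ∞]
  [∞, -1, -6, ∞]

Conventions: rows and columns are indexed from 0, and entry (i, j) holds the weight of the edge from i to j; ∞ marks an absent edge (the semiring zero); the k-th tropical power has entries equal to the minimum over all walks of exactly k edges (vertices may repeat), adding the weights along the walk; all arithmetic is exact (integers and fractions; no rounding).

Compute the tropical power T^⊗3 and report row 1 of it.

T^⊗2:
  [12, 15, 10, 25]
  [8, 12, 6, 15]
  [∞, ∞, ∞, ∞]
  [-2, ∞, 17, ∞]
T^⊗3:
  [14, 24, 19, 28]
  [11, 14, 9, 24]
  [∞, ∞, ∞, ∞]
  [7, 11, 5, 14]
Answer: row 1 of T^⊗3 = [11, 14, 9, 24]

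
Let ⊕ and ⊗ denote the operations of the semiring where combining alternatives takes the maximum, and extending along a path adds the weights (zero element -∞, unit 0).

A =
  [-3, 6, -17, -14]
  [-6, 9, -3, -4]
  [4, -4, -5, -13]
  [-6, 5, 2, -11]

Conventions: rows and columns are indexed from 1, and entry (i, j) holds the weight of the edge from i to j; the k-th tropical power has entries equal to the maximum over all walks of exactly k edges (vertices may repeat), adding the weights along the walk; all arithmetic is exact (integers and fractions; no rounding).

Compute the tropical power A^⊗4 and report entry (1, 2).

A^⊗2:
  [0, 15, 3, 2]
  [3, 18, 6, 5]
  [1, 10, -7, -8]
  [6, 14, 2, 1]
A^⊗3:
  [9, 24, 12, 11]
  [12, 27, 15, 14]
  [4, 19, 7, 6]
  [8, 23, 11, 10]
A^⊗4:
  [18, 33, 21, 20]
  [21, 36, 24, 23]
  [13, 28, 16, 15]
  [17, 32, 20, 19]
Key observation: the optimum is the walk 1->2->2->2->2, with weight 6 + 9 + 9 + 9 = 33.
Optimal value attained by: walk 1->2->2->2->2.
Answer: (A^⊗4)[1][2] = 33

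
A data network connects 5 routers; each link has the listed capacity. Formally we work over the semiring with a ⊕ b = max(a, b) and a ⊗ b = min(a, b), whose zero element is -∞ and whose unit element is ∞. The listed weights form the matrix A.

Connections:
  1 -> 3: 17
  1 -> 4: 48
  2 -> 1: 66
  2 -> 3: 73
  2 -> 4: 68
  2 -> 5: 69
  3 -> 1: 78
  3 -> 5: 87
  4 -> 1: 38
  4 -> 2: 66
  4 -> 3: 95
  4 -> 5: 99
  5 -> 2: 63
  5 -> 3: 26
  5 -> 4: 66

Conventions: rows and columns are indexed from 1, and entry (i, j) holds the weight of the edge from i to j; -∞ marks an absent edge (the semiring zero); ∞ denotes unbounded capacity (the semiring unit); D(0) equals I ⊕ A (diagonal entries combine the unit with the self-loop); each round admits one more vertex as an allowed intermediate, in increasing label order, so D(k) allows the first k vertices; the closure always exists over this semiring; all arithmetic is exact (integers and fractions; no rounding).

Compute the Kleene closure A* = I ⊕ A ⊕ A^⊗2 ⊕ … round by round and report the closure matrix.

D(0):
  [∞, -∞, 17, 48, -∞]
  [66, ∞, 73, 68, 69]
  [78, -∞, ∞, -∞, 87]
  [38, 66, 95, ∞, 99]
  [-∞, 63, 26, 66, ∞]
D(1):
  [∞, -∞, 17, 48, -∞]
  [66, ∞, 73, 68, 69]
  [78, -∞, ∞, 48, 87]
  [38, 66, 95, ∞, 99]
  [-∞, 63, 26, 66, ∞]
D(2):
  [∞, -∞, 17, 48, -∞]
  [66, ∞, 73, 68, 69]
  [78, -∞, ∞, 48, 87]
  [66, 66, 95, ∞, 99]
  [63, 63, 63, 66, ∞]
D(3):
  [∞, -∞, 17, 48, 17]
  [73, ∞, 73, 68, 73]
  [78, -∞, ∞, 48, 87]
  [78, 66, 95, ∞, 99]
  [63, 63, 63, 66, ∞]
D(4):
  [∞, 48, 48, 48, 48]
  [73, ∞, 73, 68, 73]
  [78, 48, ∞, 48, 87]
  [78, 66, 95, ∞, 99]
  [66, 66, 66, 66, ∞]
D(5):
  [∞, 48, 48, 48, 48]
  [73, ∞, 73, 68, 73]
  [78, 66, ∞, 66, 87]
  [78, 66, 95, ∞, 99]
  [66, 66, 66, 66, ∞]
Answer: A* = [[∞, 48, 48, 48, 48], [73, ∞, 73, 68, 73], [78, 66, ∞, 66, 87], [78, 66, 95, ∞, 99], [66, 66, 66, 66, ∞]]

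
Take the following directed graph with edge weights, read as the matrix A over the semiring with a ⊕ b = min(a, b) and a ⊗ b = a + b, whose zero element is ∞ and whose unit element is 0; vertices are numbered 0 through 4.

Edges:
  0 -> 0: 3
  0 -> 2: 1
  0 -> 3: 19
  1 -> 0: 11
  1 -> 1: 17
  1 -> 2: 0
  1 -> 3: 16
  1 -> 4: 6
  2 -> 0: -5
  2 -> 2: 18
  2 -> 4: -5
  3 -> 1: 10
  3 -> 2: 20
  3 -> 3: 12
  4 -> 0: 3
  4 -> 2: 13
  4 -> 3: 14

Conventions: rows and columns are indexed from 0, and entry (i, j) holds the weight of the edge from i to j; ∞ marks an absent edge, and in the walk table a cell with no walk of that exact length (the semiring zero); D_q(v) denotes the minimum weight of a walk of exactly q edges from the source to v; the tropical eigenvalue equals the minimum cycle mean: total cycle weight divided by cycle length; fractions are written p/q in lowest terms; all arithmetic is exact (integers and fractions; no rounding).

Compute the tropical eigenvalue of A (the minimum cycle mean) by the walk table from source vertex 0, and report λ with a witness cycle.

q=0: [0, ∞, ∞, ∞, ∞]
q=1: [3, ∞, 1, 19, ∞]
q=2: [-4, 29, 4, 22, -4]
q=3: [-1, 32, -3, 10, -1]
q=4: [-8, 20, 0, 13, -8]
q=5: [-5, 23, -7, 6, -5]
Optimal cycle mean attained by: cycle 0->2->0, total 1 + (-5), length 2.
Answer: λ = -2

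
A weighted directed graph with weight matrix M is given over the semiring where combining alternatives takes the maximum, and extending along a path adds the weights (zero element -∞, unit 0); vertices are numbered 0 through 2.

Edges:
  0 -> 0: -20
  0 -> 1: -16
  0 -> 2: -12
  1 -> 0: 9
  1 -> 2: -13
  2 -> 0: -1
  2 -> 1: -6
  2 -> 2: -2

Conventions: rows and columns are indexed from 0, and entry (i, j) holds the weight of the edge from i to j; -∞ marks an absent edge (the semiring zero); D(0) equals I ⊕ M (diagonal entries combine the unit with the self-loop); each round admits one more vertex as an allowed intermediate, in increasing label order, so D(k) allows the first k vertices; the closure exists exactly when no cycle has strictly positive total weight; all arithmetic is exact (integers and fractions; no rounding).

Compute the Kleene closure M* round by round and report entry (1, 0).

D(0):
  [0, -16, -12]
  [9, 0, -13]
  [-1, -6, 0]
D(1):
  [0, -16, -12]
  [9, 0, -3]
  [-1, -6, 0]
D(2):
  [0, -16, -12]
  [9, 0, -3]
  [3, -6, 0]
D(3):
  [0, -16, -12]
  [9, 0, -3]
  [3, -6, 0]
Answer: M*[1][0] = 9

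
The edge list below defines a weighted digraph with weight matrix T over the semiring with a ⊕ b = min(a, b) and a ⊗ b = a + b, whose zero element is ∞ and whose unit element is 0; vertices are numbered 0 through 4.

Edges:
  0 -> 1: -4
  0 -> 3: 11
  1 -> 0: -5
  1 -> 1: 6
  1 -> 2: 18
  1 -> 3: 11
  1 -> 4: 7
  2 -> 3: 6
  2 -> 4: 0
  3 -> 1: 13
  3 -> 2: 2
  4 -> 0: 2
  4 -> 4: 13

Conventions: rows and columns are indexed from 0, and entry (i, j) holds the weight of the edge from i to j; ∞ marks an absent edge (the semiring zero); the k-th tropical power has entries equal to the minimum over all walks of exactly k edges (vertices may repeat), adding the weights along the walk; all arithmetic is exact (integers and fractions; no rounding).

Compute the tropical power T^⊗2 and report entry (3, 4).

T^⊗2:
  [-9, 2, 13, 7, 3]
  [1, -9, 13, 6, 13]
  [2, 19, 8, ∞, 13]
  [8, 19, 31, 8, 2]
  [15, -2, ∞, 13, 26]
Key observation: the optimum is the walk 3->2->4, with weight 2 + 0 = 2.
Optimal value attained by: walk 3->2->4.
Answer: (T^⊗2)[3][4] = 2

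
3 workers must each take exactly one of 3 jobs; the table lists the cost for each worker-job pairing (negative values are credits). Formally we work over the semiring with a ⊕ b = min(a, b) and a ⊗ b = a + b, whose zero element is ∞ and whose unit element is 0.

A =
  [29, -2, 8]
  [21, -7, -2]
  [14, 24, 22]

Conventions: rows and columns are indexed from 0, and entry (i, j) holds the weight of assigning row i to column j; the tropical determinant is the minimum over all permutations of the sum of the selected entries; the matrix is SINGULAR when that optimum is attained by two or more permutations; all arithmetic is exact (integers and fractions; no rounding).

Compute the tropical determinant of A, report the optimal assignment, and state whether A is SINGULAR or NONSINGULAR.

σ = (0, 1, 2): 29 + (-7) + 22 = 44
σ = (0, 2, 1): 29 + (-2) + 24 = 51
σ = (1, 0, 2): (-2) + 21 + 22 = 41
σ = (1, 2, 0): (-2) + (-2) + 14 = 10
σ = (2, 0, 1): 8 + 21 + 24 = 53
σ = (2, 1, 0): 8 + (-7) + 14 = 15
Optimal value attained by: σ = (1, 2, 0).
Answer: det⊕(A) = 10; verdict: NONSINGULAR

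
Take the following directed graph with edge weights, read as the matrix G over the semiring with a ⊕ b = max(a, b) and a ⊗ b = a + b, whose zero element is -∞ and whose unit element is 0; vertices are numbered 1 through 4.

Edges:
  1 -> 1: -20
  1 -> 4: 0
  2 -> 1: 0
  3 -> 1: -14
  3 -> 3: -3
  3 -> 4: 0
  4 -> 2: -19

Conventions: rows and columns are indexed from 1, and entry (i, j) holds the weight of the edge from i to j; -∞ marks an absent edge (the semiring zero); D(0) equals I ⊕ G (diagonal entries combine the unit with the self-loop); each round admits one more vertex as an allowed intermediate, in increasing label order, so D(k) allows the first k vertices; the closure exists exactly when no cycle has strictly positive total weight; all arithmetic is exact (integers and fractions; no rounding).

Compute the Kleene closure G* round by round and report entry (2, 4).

D(0):
  [0, -∞, -∞, 0]
  [0, 0, -∞, -∞]
  [-14, -∞, 0, 0]
  [-∞, -19, -∞, 0]
D(1):
  [0, -∞, -∞, 0]
  [0, 0, -∞, 0]
  [-14, -∞, 0, 0]
  [-∞, -19, -∞, 0]
D(2):
  [0, -∞, -∞, 0]
  [0, 0, -∞, 0]
  [-14, -∞, 0, 0]
  [-19, -19, -∞, 0]
D(3):
  [0, -∞, -∞, 0]
  [0, 0, -∞, 0]
  [-14, -∞, 0, 0]
  [-19, -19, -∞, 0]
D(4):
  [0, -19, -∞, 0]
  [0, 0, -∞, 0]
  [-14, -19, 0, 0]
  [-19, -19, -∞, 0]
Answer: G*[2][4] = 0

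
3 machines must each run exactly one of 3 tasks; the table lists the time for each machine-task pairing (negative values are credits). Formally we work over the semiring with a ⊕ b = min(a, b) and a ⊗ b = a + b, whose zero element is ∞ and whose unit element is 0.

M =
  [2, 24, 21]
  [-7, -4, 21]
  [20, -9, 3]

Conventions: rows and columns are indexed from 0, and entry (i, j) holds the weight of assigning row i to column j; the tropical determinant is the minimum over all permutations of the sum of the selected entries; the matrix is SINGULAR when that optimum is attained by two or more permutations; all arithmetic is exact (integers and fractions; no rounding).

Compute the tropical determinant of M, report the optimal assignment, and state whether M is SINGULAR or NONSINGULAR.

σ = (0, 1, 2): 2 + (-4) + 3 = 1
σ = (0, 2, 1): 2 + 21 + (-9) = 14
σ = (1, 0, 2): 24 + (-7) + 3 = 20
σ = (1, 2, 0): 24 + 21 + 20 = 65
σ = (2, 0, 1): 21 + (-7) + (-9) = 5
σ = (2, 1, 0): 21 + (-4) + 20 = 37
Optimal value attained by: σ = (0, 1, 2).
Answer: det⊕(M) = 1; verdict: NONSINGULAR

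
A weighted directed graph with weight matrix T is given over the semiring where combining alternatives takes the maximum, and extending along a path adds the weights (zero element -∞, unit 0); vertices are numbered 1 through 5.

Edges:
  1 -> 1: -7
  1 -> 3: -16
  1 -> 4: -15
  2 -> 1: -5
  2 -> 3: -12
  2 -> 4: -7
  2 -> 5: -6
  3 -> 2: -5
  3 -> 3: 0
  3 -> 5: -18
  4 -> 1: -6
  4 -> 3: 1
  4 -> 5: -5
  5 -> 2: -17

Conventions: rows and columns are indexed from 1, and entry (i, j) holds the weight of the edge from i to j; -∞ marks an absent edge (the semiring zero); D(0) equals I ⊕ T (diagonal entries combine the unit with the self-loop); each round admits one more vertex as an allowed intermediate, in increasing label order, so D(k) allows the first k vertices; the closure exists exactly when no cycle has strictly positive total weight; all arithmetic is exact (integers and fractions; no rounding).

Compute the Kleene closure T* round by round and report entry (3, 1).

D(0):
  [0, -∞, -16, -15, -∞]
  [-5, 0, -12, -7, -6]
  [-∞, -5, 0, -∞, -18]
  [-6, -∞, 1, 0, -5]
  [-∞, -17, -∞, -∞, 0]
D(1):
  [0, -∞, -16, -15, -∞]
  [-5, 0, -12, -7, -6]
  [-∞, -5, 0, -∞, -18]
  [-6, -∞, 1, 0, -5]
  [-∞, -17, -∞, -∞, 0]
D(2):
  [0, -∞, -16, -15, -∞]
  [-5, 0, -12, -7, -6]
  [-10, -5, 0, -12, -11]
  [-6, -∞, 1, 0, -5]
  [-22, -17, -29, -24, 0]
D(3):
  [0, -21, -16, -15, -27]
  [-5, 0, -12, -7, -6]
  [-10, -5, 0, -12, -11]
  [-6, -4, 1, 0, -5]
  [-22, -17, -29, -24, 0]
D(4):
  [0, -19, -14, -15, -20]
  [-5, 0, -6, -7, -6]
  [-10, -5, 0, -12, -11]
  [-6, -4, 1, 0, -5]
  [-22, -17, -23, -24, 0]
D(5):
  [0, -19, -14, -15, -20]
  [-5, 0, -6, -7, -6]
  [-10, -5, 0, -12, -11]
  [-6, -4, 1, 0, -5]
  [-22, -17, -23, -24, 0]
Answer: T*[3][1] = -10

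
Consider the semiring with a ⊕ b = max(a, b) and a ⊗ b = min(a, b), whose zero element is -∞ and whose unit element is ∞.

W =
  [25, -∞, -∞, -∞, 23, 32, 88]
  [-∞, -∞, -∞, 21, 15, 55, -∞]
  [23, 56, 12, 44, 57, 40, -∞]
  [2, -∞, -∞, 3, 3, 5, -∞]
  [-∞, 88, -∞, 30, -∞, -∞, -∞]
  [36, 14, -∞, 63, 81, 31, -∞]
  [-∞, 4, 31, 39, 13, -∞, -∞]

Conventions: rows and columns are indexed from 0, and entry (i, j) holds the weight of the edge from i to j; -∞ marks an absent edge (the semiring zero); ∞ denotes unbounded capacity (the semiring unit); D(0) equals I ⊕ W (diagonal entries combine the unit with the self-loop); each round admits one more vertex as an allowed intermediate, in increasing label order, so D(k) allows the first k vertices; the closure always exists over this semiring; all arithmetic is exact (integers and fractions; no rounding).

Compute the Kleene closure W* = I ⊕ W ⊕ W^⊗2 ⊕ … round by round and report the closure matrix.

D(0):
  [∞, -∞, -∞, -∞, 23, 32, 88]
  [-∞, ∞, -∞, 21, 15, 55, -∞]
  [23, 56, ∞, 44, 57, 40, -∞]
  [2, -∞, -∞, ∞, 3, 5, -∞]
  [-∞, 88, -∞, 30, ∞, -∞, -∞]
  [36, 14, -∞, 63, 81, ∞, -∞]
  [-∞, 4, 31, 39, 13, -∞, ∞]
D(1):
  [∞, -∞, -∞, -∞, 23, 32, 88]
  [-∞, ∞, -∞, 21, 15, 55, -∞]
  [23, 56, ∞, 44, 57, 40, 23]
  [2, -∞, -∞, ∞, 3, 5, 2]
  [-∞, 88, -∞, 30, ∞, -∞, -∞]
  [36, 14, -∞, 63, 81, ∞, 36]
  [-∞, 4, 31, 39, 13, -∞, ∞]
D(2):
  [∞, -∞, -∞, -∞, 23, 32, 88]
  [-∞, ∞, -∞, 21, 15, 55, -∞]
  [23, 56, ∞, 44, 57, 55, 23]
  [2, -∞, -∞, ∞, 3, 5, 2]
  [-∞, 88, -∞, 30, ∞, 55, -∞]
  [36, 14, -∞, 63, 81, ∞, 36]
  [-∞, 4, 31, 39, 13, 4, ∞]
D(3):
  [∞, -∞, -∞, -∞, 23, 32, 88]
  [-∞, ∞, -∞, 21, 15, 55, -∞]
  [23, 56, ∞, 44, 57, 55, 23]
  [2, -∞, -∞, ∞, 3, 5, 2]
  [-∞, 88, -∞, 30, ∞, 55, -∞]
  [36, 14, -∞, 63, 81, ∞, 36]
  [23, 31, 31, 39, 31, 31, ∞]
D(4):
  [∞, -∞, -∞, -∞, 23, 32, 88]
  [2, ∞, -∞, 21, 15, 55, 2]
  [23, 56, ∞, 44, 57, 55, 23]
  [2, -∞, -∞, ∞, 3, 5, 2]
  [2, 88, -∞, 30, ∞, 55, 2]
  [36, 14, -∞, 63, 81, ∞, 36]
  [23, 31, 31, 39, 31, 31, ∞]
D(5):
  [∞, 23, -∞, 23, 23, 32, 88]
  [2, ∞, -∞, 21, 15, 55, 2]
  [23, 57, ∞, 44, 57, 55, 23]
  [2, 3, -∞, ∞, 3, 5, 2]
  [2, 88, -∞, 30, ∞, 55, 2]
  [36, 81, -∞, 63, 81, ∞, 36]
  [23, 31, 31, 39, 31, 31, ∞]
D(6):
  [∞, 32, -∞, 32, 32, 32, 88]
  [36, ∞, -∞, 55, 55, 55, 36]
  [36, 57, ∞, 55, 57, 55, 36]
  [5, 5, -∞, ∞, 5, 5, 5]
  [36, 88, -∞, 55, ∞, 55, 36]
  [36, 81, -∞, 63, 81, ∞, 36]
  [31, 31, 31, 39, 31, 31, ∞]
D(7):
  [∞, 32, 31, 39, 32, 32, 88]
  [36, ∞, 31, 55, 55, 55, 36]
  [36, 57, ∞, 55, 57, 55, 36]
  [5, 5, 5, ∞, 5, 5, 5]
  [36, 88, 31, 55, ∞, 55, 36]
  [36, 81, 31, 63, 81, ∞, 36]
  [31, 31, 31, 39, 31, 31, ∞]
Answer: W* = [[∞, 32, 31, 39, 32, 32, 88], [36, ∞, 31, 55, 55, 55, 36], [36, 57, ∞, 55, 57, 55, 36], [5, 5, 5, ∞, 5, 5, 5], [36, 88, 31, 55, ∞, 55, 36], [36, 81, 31, 63, 81, ∞, 36], [31, 31, 31, 39, 31, 31, ∞]]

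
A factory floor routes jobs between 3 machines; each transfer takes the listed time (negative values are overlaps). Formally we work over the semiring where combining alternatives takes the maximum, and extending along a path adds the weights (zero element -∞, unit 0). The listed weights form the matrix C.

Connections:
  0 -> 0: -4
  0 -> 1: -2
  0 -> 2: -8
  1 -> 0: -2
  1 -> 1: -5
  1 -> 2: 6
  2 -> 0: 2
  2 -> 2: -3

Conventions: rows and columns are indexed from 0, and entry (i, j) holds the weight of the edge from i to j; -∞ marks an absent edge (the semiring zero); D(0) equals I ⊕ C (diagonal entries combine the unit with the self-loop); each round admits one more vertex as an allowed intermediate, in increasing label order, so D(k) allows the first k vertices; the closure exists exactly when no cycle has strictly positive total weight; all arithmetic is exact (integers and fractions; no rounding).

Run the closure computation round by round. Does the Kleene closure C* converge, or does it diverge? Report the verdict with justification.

D(0):
  [0, -2, -8]
  [-2, 0, 6]
  [2, -∞, 0]
D(1):
  [0, -2, -8]
  [-2, 0, 6]
  [2, 0, 0]
Detection: at round 2, diagonal entry (2, 2) turns strictly positive.
Key observation: the cycle 2->0->1->2 has total weight 2 + (-2) + 6, which is strictly positive.
Answer: DIVERGES — positive cycle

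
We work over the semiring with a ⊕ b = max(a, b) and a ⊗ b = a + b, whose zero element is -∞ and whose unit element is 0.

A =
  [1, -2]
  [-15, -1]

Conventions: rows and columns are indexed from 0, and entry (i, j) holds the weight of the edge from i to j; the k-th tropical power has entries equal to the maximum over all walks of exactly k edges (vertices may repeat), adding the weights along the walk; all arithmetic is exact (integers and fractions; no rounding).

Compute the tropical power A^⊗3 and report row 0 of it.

A^⊗2:
  [2, -1]
  [-14, -2]
A^⊗3:
  [3, 0]
  [-13, -3]
Answer: row 0 of A^⊗3 = [3, 0]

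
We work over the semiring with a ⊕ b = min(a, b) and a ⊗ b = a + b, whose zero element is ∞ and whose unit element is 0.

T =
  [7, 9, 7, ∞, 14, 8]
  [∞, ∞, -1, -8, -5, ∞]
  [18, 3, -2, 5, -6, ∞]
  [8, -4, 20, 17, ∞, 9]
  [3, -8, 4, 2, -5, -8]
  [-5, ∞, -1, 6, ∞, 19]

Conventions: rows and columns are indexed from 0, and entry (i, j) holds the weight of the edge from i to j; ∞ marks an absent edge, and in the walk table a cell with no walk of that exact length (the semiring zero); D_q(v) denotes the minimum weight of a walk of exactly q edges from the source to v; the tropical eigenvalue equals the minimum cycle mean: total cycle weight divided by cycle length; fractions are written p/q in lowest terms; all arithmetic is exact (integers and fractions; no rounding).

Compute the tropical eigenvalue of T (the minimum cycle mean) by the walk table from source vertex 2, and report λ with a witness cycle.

q=0: [∞, ∞, 0, ∞, ∞, ∞]
q=1: [18, 3, -2, 5, -6, ∞]
q=2: [-3, -14, -4, -5, -11, -14]
q=3: [-19, -19, -15, -22, -19, -19]
q=4: [-24, -27, -20, -27, -24, -27]
q=5: [-32, -32, -28, -35, -32, -32]
q=6: [-37, -40, -33, -40, -37, -40]
Optimal cycle mean attained by: cycle 1->4->1, total (-5) + (-8), length 2.
Answer: λ = -13/2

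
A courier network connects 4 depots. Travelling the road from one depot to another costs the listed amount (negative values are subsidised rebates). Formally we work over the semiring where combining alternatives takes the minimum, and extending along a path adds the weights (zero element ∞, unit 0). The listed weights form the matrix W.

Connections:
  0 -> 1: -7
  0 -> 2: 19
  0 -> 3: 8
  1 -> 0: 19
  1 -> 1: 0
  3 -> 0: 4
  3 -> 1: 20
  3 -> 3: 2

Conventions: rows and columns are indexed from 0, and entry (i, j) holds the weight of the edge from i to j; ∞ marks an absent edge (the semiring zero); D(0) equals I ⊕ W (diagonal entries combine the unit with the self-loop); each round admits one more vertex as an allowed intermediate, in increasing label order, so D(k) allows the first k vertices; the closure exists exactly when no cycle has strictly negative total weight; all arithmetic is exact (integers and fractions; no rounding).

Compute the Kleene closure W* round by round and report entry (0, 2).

D(0):
  [0, -7, 19, 8]
  [19, 0, ∞, ∞]
  [∞, ∞, 0, ∞]
  [4, 20, ∞, 0]
D(1):
  [0, -7, 19, 8]
  [19, 0, 38, 27]
  [∞, ∞, 0, ∞]
  [4, -3, 23, 0]
D(2):
  [0, -7, 19, 8]
  [19, 0, 38, 27]
  [∞, ∞, 0, ∞]
  [4, -3, 23, 0]
D(3):
  [0, -7, 19, 8]
  [19, 0, 38, 27]
  [∞, ∞, 0, ∞]
  [4, -3, 23, 0]
D(4):
  [0, -7, 19, 8]
  [19, 0, 38, 27]
  [∞, ∞, 0, ∞]
  [4, -3, 23, 0]
Answer: W*[0][2] = 19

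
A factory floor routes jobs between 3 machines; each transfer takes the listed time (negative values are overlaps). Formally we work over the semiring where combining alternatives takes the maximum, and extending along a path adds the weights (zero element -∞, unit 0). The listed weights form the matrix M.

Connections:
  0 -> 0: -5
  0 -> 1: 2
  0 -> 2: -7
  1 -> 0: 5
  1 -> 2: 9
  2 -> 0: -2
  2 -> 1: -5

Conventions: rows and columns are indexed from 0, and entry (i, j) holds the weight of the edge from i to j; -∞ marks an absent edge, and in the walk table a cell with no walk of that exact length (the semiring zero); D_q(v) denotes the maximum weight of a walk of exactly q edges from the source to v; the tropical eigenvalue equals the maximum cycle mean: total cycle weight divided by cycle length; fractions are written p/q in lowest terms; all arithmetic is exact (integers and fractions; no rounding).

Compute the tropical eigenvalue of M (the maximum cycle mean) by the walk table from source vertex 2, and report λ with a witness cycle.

q=0: [-∞, -∞, 0]
q=1: [-2, -5, -∞]
q=2: [0, 0, 4]
q=3: [5, 2, 9]
Optimal cycle mean attained by: cycle 0->1->0, total 2 + 5, length 2.
Answer: λ = 7/2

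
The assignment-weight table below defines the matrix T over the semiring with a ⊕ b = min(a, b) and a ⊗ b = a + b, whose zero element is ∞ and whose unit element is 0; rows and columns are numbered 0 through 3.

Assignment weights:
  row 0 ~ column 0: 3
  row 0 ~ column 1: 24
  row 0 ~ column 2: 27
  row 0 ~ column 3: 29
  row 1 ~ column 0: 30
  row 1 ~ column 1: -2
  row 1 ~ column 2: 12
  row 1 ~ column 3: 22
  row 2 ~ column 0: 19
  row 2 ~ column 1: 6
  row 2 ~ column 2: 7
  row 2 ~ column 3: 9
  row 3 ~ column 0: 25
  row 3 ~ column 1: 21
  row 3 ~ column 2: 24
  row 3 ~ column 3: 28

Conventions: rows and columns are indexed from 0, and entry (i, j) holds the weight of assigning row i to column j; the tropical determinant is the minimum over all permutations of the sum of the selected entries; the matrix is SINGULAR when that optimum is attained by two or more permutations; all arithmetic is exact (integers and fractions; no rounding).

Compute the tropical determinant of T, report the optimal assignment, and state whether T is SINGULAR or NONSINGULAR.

σ = (0, 1, 2, 3): 3 + (-2) + 7 + 28 = 36
σ = (0, 1, 3, 2): 3 + (-2) + 9 + 24 = 34
σ = (0, 2, 1, 3): 3 + 12 + 6 + 28 = 49
σ = (0, 2, 3, 1): 3 + 12 + 9 + 21 = 45
σ = (0, 3, 1, 2): 3 + 22 + 6 + 24 = 55
σ = (0, 3, 2, 1): 3 + 22 + 7 + 21 = 53
σ = (1, 0, 2, 3): 24 + 30 + 7 + 28 = 89
σ = (1, 0, 3, 2): 24 + 30 + 9 + 24 = 87
σ = (1, 2, 0, 3): 24 + 12 + 19 + 28 = 83
σ = (1, 2, 3, 0): 24 + 12 + 9 + 25 = 70
σ = (1, 3, 0, 2): 24 + 22 + 19 + 24 = 89
σ = (1, 3, 2, 0): 24 + 22 + 7 + 25 = 78
σ = (2, 0, 1, 3): 27 + 30 + 6 + 28 = 91
σ = (2, 0, 3, 1): 27 + 30 + 9 + 21 = 87
σ = (2, 1, 0, 3): 27 + (-2) + 19 + 28 = 72
σ = (2, 1, 3, 0): 27 + (-2) + 9 + 25 = 59
σ = (2, 3, 0, 1): 27 + 22 + 19 + 21 = 89
σ = (2, 3, 1, 0): 27 + 22 + 6 + 25 = 80
σ = (3, 0, 1, 2): 29 + 30 + 6 + 24 = 89
σ = (3, 0, 2, 1): 29 + 30 + 7 + 21 = 87
σ = (3, 1, 0, 2): 29 + (-2) + 19 + 24 = 70
σ = (3, 1, 2, 0): 29 + (-2) + 7 + 25 = 59
σ = (3, 2, 0, 1): 29 + 12 + 19 + 21 = 81
σ = (3, 2, 1, 0): 29 + 12 + 6 + 25 = 72
Optimal value attained by: σ = (0, 1, 3, 2).
Answer: det⊕(T) = 34; verdict: NONSINGULAR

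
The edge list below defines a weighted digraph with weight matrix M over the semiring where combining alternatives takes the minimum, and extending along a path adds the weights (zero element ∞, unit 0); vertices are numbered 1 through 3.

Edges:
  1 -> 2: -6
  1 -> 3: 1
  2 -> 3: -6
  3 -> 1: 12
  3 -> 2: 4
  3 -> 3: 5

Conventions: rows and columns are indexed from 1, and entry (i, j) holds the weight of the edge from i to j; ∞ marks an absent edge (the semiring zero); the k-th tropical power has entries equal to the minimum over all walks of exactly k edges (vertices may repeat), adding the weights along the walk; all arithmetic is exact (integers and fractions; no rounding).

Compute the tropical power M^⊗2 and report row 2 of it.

M^⊗2:
  [13, 5, -12]
  [6, -2, -1]
  [17, 6, -2]
Answer: row 2 of M^⊗2 = [6, -2, -1]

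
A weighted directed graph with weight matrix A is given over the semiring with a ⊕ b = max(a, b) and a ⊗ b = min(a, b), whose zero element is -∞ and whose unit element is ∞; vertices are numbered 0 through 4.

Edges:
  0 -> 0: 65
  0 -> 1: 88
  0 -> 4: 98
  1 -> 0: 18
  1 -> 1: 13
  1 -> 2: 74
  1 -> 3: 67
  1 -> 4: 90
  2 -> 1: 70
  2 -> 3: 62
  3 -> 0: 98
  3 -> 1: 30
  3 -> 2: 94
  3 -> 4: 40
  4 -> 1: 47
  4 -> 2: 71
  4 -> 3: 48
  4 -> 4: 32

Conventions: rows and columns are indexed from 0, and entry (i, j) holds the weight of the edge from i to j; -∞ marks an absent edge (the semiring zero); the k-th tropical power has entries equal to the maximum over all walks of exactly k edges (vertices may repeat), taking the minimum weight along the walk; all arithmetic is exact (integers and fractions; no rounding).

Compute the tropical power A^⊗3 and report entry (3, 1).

A^⊗2:
  [65, 65, 74, 67, 88]
  [67, 70, 71, 62, 40]
  [62, 30, 70, 67, 70]
  [65, 88, 40, 62, 98]
  [48, 70, 48, 62, 47]
A^⊗3:
  [67, 70, 71, 65, 65]
  [65, 70, 70, 67, 70]
  [67, 70, 70, 62, 62]
  [65, 65, 74, 67, 88]
  [62, 48, 70, 67, 70]
Key observation: the optimum is the walk 3->0->0->1, with weight 98 min 65 min 88 = 65.
Optimal value attained by: walk 3->0->0->1.
Answer: (A^⊗3)[3][1] = 65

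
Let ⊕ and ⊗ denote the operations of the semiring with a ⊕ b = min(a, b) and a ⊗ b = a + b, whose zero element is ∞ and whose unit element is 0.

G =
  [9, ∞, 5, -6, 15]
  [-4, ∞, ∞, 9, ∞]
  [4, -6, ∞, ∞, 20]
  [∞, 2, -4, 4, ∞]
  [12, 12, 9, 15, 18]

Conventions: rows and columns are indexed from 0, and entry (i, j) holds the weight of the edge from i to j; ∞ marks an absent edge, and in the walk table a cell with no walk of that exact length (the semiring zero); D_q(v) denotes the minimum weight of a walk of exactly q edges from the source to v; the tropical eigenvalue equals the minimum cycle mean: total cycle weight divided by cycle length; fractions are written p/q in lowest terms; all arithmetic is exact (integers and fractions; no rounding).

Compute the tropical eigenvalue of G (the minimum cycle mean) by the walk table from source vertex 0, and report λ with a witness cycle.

q=0: [0, ∞, ∞, ∞, ∞]
q=1: [9, ∞, 5, -6, 15]
q=2: [9, -4, -10, -2, 24]
q=3: [-8, -16, -6, 2, 10]
q=4: [-20, -12, -3, -14, 7]
q=5: [-16, -12, -18, -26, -5]
Optimal cycle mean attained by: cycle 0->3->2->1->0, total (-6) + (-4) + (-6) + (-4), length 4.
Answer: λ = -5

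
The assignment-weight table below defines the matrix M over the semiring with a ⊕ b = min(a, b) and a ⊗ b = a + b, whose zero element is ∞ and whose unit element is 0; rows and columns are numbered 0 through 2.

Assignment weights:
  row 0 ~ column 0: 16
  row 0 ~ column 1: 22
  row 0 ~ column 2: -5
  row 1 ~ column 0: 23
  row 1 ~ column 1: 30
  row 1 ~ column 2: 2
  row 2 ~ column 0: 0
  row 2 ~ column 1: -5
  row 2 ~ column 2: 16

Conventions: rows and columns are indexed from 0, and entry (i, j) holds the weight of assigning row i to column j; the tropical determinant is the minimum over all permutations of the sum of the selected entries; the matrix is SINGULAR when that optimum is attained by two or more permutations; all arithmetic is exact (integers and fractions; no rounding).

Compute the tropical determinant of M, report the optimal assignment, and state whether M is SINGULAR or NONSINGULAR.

σ = (0, 1, 2): 16 + 30 + 16 = 62
σ = (0, 2, 1): 16 + 2 + (-5) = 13
σ = (1, 0, 2): 22 + 23 + 16 = 61
σ = (1, 2, 0): 22 + 2 + 0 = 24
σ = (2, 0, 1): (-5) + 23 + (-5) = 13
σ = (2, 1, 0): (-5) + 30 + 0 = 25
Optimal value attained by: σ = (0, 2, 1).
Answer: det⊕(M) = 13; verdict: SINGULAR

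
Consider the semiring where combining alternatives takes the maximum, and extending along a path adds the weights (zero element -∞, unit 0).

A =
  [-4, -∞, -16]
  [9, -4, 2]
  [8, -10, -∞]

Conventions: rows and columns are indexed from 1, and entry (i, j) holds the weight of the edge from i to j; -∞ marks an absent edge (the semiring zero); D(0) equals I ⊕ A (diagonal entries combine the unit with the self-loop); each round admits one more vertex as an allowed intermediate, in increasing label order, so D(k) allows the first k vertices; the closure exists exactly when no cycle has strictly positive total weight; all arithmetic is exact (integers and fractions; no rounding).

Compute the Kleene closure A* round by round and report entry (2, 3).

D(0):
  [0, -∞, -16]
  [9, 0, 2]
  [8, -10, 0]
D(1):
  [0, -∞, -16]
  [9, 0, 2]
  [8, -10, 0]
D(2):
  [0, -∞, -16]
  [9, 0, 2]
  [8, -10, 0]
D(3):
  [0, -26, -16]
  [10, 0, 2]
  [8, -10, 0]
Answer: A*[2][3] = 2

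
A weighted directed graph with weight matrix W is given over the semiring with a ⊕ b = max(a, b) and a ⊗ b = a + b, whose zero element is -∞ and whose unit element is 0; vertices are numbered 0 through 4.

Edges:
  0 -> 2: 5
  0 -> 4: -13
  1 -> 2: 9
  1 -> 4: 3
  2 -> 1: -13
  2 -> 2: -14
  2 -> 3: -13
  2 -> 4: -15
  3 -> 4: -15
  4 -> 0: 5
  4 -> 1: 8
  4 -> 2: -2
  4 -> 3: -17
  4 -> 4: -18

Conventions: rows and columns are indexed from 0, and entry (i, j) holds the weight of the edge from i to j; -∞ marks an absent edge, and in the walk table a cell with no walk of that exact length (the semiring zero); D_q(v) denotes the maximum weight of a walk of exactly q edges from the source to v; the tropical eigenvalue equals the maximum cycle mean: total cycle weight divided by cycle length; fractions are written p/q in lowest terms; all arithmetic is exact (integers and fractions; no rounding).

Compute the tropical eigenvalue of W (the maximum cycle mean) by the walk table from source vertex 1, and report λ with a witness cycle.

q=0: [-∞, 0, -∞, -∞, -∞]
q=1: [-∞, -∞, 9, -∞, 3]
q=2: [8, 11, 1, -4, -6]
q=3: [-1, 2, 20, -12, 14]
q=4: [19, 22, 12, 7, 5]
q=5: [10, 13, 31, -1, 25]
Optimal cycle mean attained by: cycle 1->4->1, total 3 + 8, length 2.
Answer: λ = 11/2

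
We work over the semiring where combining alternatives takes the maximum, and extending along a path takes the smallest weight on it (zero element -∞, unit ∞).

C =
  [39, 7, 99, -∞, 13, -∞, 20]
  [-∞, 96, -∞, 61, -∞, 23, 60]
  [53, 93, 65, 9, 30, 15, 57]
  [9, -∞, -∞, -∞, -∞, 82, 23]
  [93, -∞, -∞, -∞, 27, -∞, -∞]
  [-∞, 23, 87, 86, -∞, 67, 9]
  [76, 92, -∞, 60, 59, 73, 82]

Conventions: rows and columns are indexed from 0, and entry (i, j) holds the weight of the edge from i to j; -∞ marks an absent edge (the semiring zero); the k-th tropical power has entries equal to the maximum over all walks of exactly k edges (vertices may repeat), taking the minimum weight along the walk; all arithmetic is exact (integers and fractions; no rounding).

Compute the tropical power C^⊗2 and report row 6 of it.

C^⊗2:
  [53, 93, 65, 20, 30, 20, 57]
  [60, 96, 23, 61, 59, 61, 60]
  [57, 93, 65, 61, 57, 57, 60]
  [23, 23, 82, 82, 23, 67, 23]
  [39, 7, 93, -∞, 27, -∞, 20]
  [53, 87, 67, 67, 30, 82, 57]
  [76, 92, 76, 73, 59, 73, 82]
Answer: row 6 of C^⊗2 = [76, 92, 76, 73, 59, 73, 82]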